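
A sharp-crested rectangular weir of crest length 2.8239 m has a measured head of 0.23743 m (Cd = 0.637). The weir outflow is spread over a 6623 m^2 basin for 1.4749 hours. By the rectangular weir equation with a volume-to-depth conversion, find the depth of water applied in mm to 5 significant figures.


Approach: apply the rectangular weir equation with a volume-to-depth conversion, Q = (2/3)*Cd*L*sqrt(2g)*H^1.5; d = Q*t/A * 1000.
Step 1 — weir discharge:
  Q = (2/3)*0.637*2.8239*sqrt(2*9.81)*0.23743^1.5 = 0.6145403 m^3/s
Step 2 — volume: V = 0.6145403 * 1.4749*3600 = 3262.988 m^3
Step 3 — depth: d = V/A * 1000 = 3262.988/6623 * 1000 = 492.68 mm
Therefore the depth of water applied = 492.68 mm.


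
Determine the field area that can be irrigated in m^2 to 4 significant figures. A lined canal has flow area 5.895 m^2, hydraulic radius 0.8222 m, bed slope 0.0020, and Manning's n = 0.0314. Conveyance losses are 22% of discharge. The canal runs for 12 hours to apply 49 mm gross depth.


Approach: apply Manning's equation with a conveyance and depth budget, Q = (1/n)*A*R^(2/3)*S^(1/2); Q_field = Q*(1-loss); Area = Q_field*t/(d/1000).
Step 1 — canal discharge (Manning's equation):
  Q = (1/0.0314) * 5.895 * 0.8222^(2/3) * 0.0020^(1/2) = 7.36864 m^3/s
Step 2 — delivered flow: Q_field = 7.36864*(1 - 22/100) = 5.74754 m^3/s
Step 3 — volume delivered: V = 5.74754 * 12*3600 = 248294 m^3
Step 4 — area served: A = V / (depth/1000) = 248294 / 0.049 = 5067000 m^2
Therefore the field area that can be irrigated = 5067000 m^2.


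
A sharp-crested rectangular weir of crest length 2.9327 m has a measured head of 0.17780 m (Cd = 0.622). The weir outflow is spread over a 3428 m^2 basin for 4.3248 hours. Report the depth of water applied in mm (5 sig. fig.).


Approach: apply the rectangular weir equation with a volume-to-depth conversion, Q = (2/3)*Cd*L*sqrt(2g)*H^1.5; d = Q*t/A * 1000.
Step 1 — weir discharge:
  Q = (2/3)*0.622*2.9327*sqrt(2*9.81)*0.17780^1.5 = 0.4038442 m^3/s
Step 2 — volume: V = 0.4038442 * 4.3248*3600 = 6287.564 m^3
Step 3 — depth: d = V/A * 1000 = 6287.564/3428 * 1000 = 1834.2 mm
Therefore the depth of water applied = 1834.2 mm.


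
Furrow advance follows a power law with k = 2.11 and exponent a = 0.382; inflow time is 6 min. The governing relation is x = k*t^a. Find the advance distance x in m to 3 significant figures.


x = 2.11 * 6^0.382 = 4.18 m
Therefore the advance distance x = 4.18 m.


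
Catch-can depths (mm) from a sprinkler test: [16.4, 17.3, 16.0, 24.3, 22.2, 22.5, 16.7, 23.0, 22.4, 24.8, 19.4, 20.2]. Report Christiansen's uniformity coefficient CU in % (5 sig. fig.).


Approach: apply Christiansen's uniformity coefficient, CU = (1 - mean_abs_deviation/mean)*100.
mean = 20.43333 mm
mean |d_i - mean| = 2.766667 mm
CU = (1 - 2.766667/20.43333)*100 = 86.460 %
Therefore Christiansen's uniformity coefficient CU = 86.460 %.


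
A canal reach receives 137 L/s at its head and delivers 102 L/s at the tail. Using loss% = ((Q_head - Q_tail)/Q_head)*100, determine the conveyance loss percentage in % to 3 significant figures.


loss = ((137 - 102)/137)*100 = 25.5 %
Therefore the conveyance loss percentage = 25.5 %.


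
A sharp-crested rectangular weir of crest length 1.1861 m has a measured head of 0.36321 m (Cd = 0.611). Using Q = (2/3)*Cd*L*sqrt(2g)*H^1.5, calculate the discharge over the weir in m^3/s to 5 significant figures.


Q = (2/3)*0.611*1.1861*sqrt(2*9.81)*0.36321^1.5 = 0.46844 m^3/s
Therefore the discharge over the weir = 0.46844 m^3/s.


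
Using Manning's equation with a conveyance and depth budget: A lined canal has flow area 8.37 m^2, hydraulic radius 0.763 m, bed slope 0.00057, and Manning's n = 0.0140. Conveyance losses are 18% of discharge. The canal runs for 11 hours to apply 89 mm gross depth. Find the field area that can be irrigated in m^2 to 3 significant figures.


Approach: apply Manning's equation with a conveyance and depth budget, Q = (1/n)*A*R^(2/3)*S^(1/2); Q_field = Q*(1-loss); Area = Q_field*t/(d/1000).
Step 1 — canal discharge (Manning's equation):
  Q = (1/0.0140) * 8.37 * 0.763^(2/3) * 0.00057^(1/2) = 11.918 m^3/s
Step 2 — delivered flow: Q_field = 11.918*(1 - 18/100) = 9.7731 m^3/s
Step 3 — volume delivered: V = 9.7731 * 11*3600 = 387010 m^3
Step 4 — area served: A = V / (depth/1000) = 387010 / 0.089 = 4350000 m^2
Therefore the field area that can be irrigated = 4350000 m^2.


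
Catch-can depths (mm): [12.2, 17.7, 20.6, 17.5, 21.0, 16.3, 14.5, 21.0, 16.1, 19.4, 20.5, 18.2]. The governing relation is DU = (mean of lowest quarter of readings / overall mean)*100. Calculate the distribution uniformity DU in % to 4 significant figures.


sorted lowest 3 of 12: [12.2, 14.5, 16.1] -> mean = 14.2667 mm
overall mean = 17.9167 mm
DU = (14.2667/17.9167)*100 = 79.63 %
Therefore the distribution uniformity DU = 79.63 %.


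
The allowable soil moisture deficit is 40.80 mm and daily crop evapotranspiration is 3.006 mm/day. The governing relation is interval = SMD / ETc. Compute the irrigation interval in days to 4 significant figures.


interval = 40.80 / 3.006 = 13.57 days
Therefore the irrigation interval = 13.57 days.


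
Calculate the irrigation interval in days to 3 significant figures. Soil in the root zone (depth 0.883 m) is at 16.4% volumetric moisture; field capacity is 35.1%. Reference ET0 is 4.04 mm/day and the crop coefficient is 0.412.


Approach: apply soil-water budget scheduling, SMD = (FC-theta)/100*depth*1000; ETc = ET0*Kc; interval = SMD/ETc.
Step 1 — soil moisture deficit:
  SMD = (35.1 - 16.4)/100 * 0.883 * 1000 = 165.12 mm
Step 2 — daily crop ET (ETc = ET0*Kc):
  ETc = 4.04 * 0.412 = 1.6645 mm/day
Step 3 — irrigation interval (SMD/ETc):
  interval = 165.12 / 1.6645 = 99.2 days
Therefore the irrigation interval = 99.2 days.


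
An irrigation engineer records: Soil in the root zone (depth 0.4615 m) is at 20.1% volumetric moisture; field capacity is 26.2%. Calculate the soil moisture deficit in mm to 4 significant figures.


Approach: apply the soil moisture deficit relation, SMD = (FC - theta)/100 * depth * 1000.
SMD = (26.2 - 20.1)/100 * 0.4615 * 1000 = 28.15 mm
Therefore the soil moisture deficit = 28.15 mm.


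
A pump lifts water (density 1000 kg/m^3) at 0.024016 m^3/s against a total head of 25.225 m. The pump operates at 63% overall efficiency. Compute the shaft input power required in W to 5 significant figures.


Approach: apply hydraulic power then efficiency conversion, P = rho*g*Q*H; P_in = P/eta.
Step 1 — hydraulic power (P = rho*g*Q*H):
  P = 1000 * 9.81 * 0.024016 * 25.225 = 5942.933 W
Step 2 — input power: P_in = P/eta = 5942.933 / 0.63 = 9433.2 W
Therefore the shaft input power required = 9433.2 W.


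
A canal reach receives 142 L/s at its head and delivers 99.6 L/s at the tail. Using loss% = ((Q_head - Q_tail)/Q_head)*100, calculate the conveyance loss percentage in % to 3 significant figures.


loss = ((142 - 99.6)/142)*100 = 29.9 %
Therefore the conveyance loss percentage = 29.9 %.


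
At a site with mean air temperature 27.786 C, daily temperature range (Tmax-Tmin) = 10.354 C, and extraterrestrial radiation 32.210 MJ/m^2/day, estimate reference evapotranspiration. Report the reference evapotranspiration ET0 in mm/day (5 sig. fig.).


Approach: apply the Hargreaves-Samani method, ET0 = 0.0023*(Tmean+17.8)*sqrt(Tmax-Tmin)*0.408*Ra.
ET0 = 0.0023*(27.786+17.8)*sqrt(10.354)*0.408*32.210 = 4.4337 mm/day
Therefore the reference evapotranspiration ET0 = 4.4337 mm/day.


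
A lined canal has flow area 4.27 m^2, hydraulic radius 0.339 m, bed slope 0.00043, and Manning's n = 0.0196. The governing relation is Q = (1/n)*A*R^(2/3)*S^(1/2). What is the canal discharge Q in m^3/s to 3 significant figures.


Q = (1/0.0196) * 4.27 * 0.339^(2/3) * 0.00043^(1/2) = 2.20 m^3/s
Therefore the canal discharge Q = 2.20 m^3/s.


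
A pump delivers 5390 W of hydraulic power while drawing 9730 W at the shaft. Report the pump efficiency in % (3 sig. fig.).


Approach: apply the efficiency ratio, eta = (P_out/P_in)*100.
eta = (5390 / 9730) * 100 = 55.4 %
Therefore the pump efficiency = 55.4 %.


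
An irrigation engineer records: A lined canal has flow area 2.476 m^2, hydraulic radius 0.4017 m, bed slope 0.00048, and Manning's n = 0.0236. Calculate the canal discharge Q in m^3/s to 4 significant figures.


Approach: apply Manning's equation, Q = (1/n)*A*R^(2/3)*S^(1/2).
Q = (1/0.0236) * 2.476 * 0.4017^(2/3) * 0.00048^(1/2) = 1.251 m^3/s
Therefore the canal discharge Q = 1.251 m^3/s.


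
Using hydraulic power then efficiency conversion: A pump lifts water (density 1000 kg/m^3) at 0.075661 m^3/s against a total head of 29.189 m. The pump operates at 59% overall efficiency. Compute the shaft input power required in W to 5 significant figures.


Approach: apply hydraulic power then efficiency conversion, P = rho*g*Q*H; P_in = P/eta.
Step 1 — hydraulic power (P = rho*g*Q*H):
  P = 1000 * 9.81 * 0.075661 * 29.189 = 21665.08 W
Step 2 — input power: P_in = P/eta = 21665.08 / 0.59 = 36720 W
Therefore the shaft input power required = 36720 W.


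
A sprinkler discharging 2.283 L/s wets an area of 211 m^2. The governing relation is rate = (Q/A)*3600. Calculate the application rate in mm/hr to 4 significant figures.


rate = (2.283 / 211) * 3600 = 38.95 mm/hr
Therefore the application rate = 38.95 mm/hr.


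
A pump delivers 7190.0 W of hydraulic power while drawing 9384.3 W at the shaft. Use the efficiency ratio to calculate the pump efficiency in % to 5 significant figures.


Approach: apply the efficiency ratio, eta = (P_out/P_in)*100.
eta = (7190.0 / 9384.3) * 100 = 76.617 %
Therefore the pump efficiency = 76.617 %.


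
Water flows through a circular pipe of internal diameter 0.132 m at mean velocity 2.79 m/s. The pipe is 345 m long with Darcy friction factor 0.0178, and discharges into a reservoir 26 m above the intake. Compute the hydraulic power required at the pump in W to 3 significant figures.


Approach: apply continuity + Darcy-Weisbach + hydraulic power, Q = A*v; hf = f*(L/D)*(v^2/(2g)); H = static + hf; P = rho*g*Q*H.
Step 1 — flow rate (continuity, Q = A*v):
  A = pi*(0.132/2)^2 = 0.013685 m^2
  Q = 0.013685 * 2.79 = 0.038181 m^3/s
Step 2 — friction head loss (Darcy-Weisbach):
  hf = 0.0178 * (345/0.132) * (2.79^2 / (2*9.81))
  hf = 18.458 m
Step 3 — total head: H = 26 + 18.458 = 44.458 m
Step 4 — hydraulic power (P = rho*g*Q*H):
  P = 1000 * 9.81 * 0.038181 * 44.458 = 16700 W
Therefore the hydraulic power required at the pump = 16700 W.


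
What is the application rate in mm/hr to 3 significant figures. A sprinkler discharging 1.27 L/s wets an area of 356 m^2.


Approach: apply the application rate relation, rate = (Q/A)*3600.
rate = (1.27 / 356) * 3600 = 12.8 mm/hr
Therefore the application rate = 12.8 mm/hr.


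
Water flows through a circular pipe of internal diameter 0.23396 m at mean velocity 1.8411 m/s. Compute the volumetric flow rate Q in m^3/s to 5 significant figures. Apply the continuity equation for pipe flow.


Approach: apply the continuity equation for pipe flow, Q = A * v with A = pi*(D/2)^2.
A = pi*(0.23396/2)^2 = 0.04299056 m^2
Q = 0.04299056 * 1.8411 = 0.079150 m^3/s
Therefore the volumetric flow rate Q = 0.079150 m^3/s.


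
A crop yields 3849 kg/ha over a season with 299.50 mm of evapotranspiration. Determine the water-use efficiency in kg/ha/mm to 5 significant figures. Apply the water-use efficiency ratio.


Approach: apply the water-use efficiency ratio, WUE = yield/ET.
WUE = 3849 / 299.50 = 12.851 kg/ha/mm
Therefore the water-use efficiency = 12.851 kg/ha/mm.


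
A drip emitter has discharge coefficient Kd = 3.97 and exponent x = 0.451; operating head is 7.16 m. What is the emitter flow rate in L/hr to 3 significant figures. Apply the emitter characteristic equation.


Approach: apply the emitter characteristic equation, q = Kd * h^x.
q = 3.97 * 7.16^0.451 = 9.65 L/hr
Therefore the emitter flow rate = 9.65 L/hr.


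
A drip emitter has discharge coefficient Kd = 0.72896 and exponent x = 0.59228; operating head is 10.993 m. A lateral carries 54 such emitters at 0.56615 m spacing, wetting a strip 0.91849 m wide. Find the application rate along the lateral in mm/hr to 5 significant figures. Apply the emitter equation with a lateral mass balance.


Approach: apply the emitter equation with a lateral mass balance, q = Kd*h^x; Q = n*q; rate = Q/(n*spacing*width).
Step 1 — single emitter flow (q = Kd*h^x):
  q = 0.72896 * 10.993^0.59228 = 3.015338 L/hr
Step 2 — total lateral flow: Q = 54 * 3.015338 = 162.8283 L/hr
Step 3 — wetted area: A = 54 * 0.56615 * 0.91849 = 28.08017 m^2
Step 4 — application rate: Q/A = 162.8283/28.08017 = 5.7987 mm/hr
Therefore the application rate along the lateral = 5.7987 mm/hr.


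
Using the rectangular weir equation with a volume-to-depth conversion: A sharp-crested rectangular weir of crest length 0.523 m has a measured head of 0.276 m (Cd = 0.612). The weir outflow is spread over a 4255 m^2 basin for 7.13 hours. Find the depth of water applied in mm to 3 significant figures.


Approach: apply the rectangular weir equation with a volume-to-depth conversion, Q = (2/3)*Cd*L*sqrt(2g)*H^1.5; d = Q*t/A * 1000.
Step 1 — weir discharge:
  Q = (2/3)*0.612*0.523*sqrt(2*9.81)*0.276^1.5 = 0.13705 m^3/s
Step 2 — volume: V = 0.13705 * 7.13*3600 = 3517.8 m^3
Step 3 — depth: d = V/A * 1000 = 3517.8/4255 * 1000 = 827 mm
Therefore the depth of water applied = 827 mm.


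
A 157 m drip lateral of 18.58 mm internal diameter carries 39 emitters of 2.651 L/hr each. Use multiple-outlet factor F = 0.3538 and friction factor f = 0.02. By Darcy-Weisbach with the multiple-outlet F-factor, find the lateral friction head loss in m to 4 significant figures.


Approach: apply Darcy-Weisbach with the multiple-outlet F-factor, Q = n*q/(3600*1000) m^3/s; v = Q/A; hf = F*f*(L/D)*(v^2/(2g)).
Q = 39*2.651/(3600*1000) = 2.87192e-05 m^3/s
A = pi*(18.58e-3/2)^2 = 2.71132e-04 m^2, so v = Q/A = 0.105923 m/s
hf = 0.3538*0.02*(157/0.01858)*(0.105923^2/(2*9.81)) = 0.03419 m
Therefore the lateral friction head loss = 0.03419 m.


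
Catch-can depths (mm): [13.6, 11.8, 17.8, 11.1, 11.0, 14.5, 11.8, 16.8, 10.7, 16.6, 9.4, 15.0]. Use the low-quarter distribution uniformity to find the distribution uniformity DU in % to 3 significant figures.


Approach: apply the low-quarter distribution uniformity, DU = (mean of lowest quarter of readings / overall mean)*100.
sorted lowest 3 of 12: [9.4, 10.7, 11.0] -> mean = 10.367 mm
overall mean = 13.342 mm
DU = (10.367/13.342)*100 = 77.7 %
Therefore the distribution uniformity DU = 77.7 %.


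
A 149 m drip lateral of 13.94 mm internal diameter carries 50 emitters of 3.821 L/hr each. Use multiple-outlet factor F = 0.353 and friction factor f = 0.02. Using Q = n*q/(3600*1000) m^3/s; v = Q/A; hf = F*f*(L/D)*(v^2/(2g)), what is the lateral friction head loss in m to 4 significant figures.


Q = 50*3.821/(3600*1000) = 5.30694e-05 m^3/s
A = pi*(13.94e-3/2)^2 = 1.52621e-04 m^2, so v = Q/A = 0.347720 m/s
hf = 0.353*0.02*(149/0.01394)*(0.347720^2/(2*9.81)) = 0.4650 m
Therefore the lateral friction head loss = 0.4650 m.


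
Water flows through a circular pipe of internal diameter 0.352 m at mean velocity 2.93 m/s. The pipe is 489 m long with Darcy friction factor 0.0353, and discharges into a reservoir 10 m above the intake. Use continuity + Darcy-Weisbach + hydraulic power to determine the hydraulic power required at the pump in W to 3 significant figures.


Approach: apply continuity + Darcy-Weisbach + hydraulic power, Q = A*v; hf = f*(L/D)*(v^2/(2g)); H = static + hf; P = rho*g*Q*H.
Step 1 — flow rate (continuity, Q = A*v):
  A = pi*(0.352/2)^2 = 0.097314 m^2
  Q = 0.097314 * 2.93 = 0.28513 m^3/s
Step 2 — friction head loss (Darcy-Weisbach):
  hf = 0.0353 * (489/0.352) * (2.93^2 / (2*9.81))
  hf = 21.457 m
Step 3 — total head: H = 10 + 21.457 = 31.457 m
Step 4 — hydraulic power (P = rho*g*Q*H):
  P = 1000 * 9.81 * 0.28513 * 31.457 = 88000 W
Therefore the hydraulic power required at the pump = 88000 W.


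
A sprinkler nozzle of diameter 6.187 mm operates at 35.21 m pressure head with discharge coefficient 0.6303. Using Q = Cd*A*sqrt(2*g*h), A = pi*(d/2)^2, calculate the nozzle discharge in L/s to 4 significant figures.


A = pi*(6.187e-3/2)^2 = 3.00642e-05 m^2
Q = 0.6303 * 3.00642e-05 * sqrt(2*9.81*35.21) * 1000 = 0.4981 L/s
Therefore the nozzle discharge = 0.4981 L/s.


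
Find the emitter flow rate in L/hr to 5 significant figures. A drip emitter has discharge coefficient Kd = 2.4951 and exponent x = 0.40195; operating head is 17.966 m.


Approach: apply the emitter characteristic equation, q = Kd * h^x.
q = 2.4951 * 17.966^0.40195 = 7.9674 L/hr
Therefore the emitter flow rate = 7.9674 L/hr.


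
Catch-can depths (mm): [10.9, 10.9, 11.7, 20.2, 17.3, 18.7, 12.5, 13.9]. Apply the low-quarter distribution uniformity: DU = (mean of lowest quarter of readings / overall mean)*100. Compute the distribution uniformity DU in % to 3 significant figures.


sorted lowest 2 of 8: [10.9, 10.9] -> mean = 10.900 mm
overall mean = 14.512 mm
DU = (10.900/14.512)*100 = 75.1 %
Therefore the distribution uniformity DU = 75.1 %.


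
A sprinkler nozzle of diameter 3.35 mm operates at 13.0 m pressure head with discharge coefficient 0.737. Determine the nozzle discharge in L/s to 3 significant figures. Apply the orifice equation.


Approach: apply the orifice equation, Q = Cd*A*sqrt(2*g*h), A = pi*(d/2)^2.
A = pi*(3.35e-3/2)^2 = 8.8141e-06 m^2
Q = 0.737 * 8.8141e-06 * sqrt(2*9.81*13.0) * 1000 = 0.104 L/s
Therefore the nozzle discharge = 0.104 L/s.


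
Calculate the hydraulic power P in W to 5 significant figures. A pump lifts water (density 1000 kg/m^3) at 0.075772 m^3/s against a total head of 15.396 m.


Approach: apply the hydraulic power relation, P = rho*g*Q*H.
P = 1000 * 9.81 * 0.075772 * 15.396 = 11444 W
Therefore the hydraulic power P = 11444 W.


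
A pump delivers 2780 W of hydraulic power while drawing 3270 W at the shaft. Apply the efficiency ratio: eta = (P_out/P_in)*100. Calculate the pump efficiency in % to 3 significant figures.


eta = (2780 / 3270) * 100 = 85.0 %
Therefore the pump efficiency = 85.0 %.


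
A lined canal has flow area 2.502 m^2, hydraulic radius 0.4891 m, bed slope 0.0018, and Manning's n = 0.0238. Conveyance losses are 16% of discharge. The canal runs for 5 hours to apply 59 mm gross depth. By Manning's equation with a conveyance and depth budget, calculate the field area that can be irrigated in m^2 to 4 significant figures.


Approach: apply Manning's equation with a conveyance and depth budget, Q = (1/n)*A*R^(2/3)*S^(1/2); Q_field = Q*(1-loss); Area = Q_field*t/(d/1000).
Step 1 — canal discharge (Manning's equation):
  Q = (1/0.0238) * 2.502 * 0.4891^(2/3) * 0.0018^(1/2) = 2.76872 m^3/s
Step 2 — delivered flow: Q_field = 2.76872*(1 - 16/100) = 2.32572 m^3/s
Step 3 — volume delivered: V = 2.32572 * 5*3600 = 41863.0 m^3
Step 4 — area served: A = V / (depth/1000) = 41863.0 / 0.059 = 709500 m^2
Therefore the field area that can be irrigated = 709500 m^2.


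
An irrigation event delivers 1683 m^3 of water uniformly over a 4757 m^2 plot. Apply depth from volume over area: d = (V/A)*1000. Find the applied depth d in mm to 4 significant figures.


d = (1683 / 4757) * 1000 = 353.8 mm
Therefore the applied depth d = 353.8 mm.


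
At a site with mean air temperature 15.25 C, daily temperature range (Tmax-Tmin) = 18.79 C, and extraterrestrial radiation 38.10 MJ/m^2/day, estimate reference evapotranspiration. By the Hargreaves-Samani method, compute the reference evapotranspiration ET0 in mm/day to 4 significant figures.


Approach: apply the Hargreaves-Samani method, ET0 = 0.0023*(Tmean+17.8)*sqrt(Tmax-Tmin)*0.408*Ra.
ET0 = 0.0023*(15.25+17.8)*sqrt(18.79)*0.408*38.10 = 5.122 mm/day
Therefore the reference evapotranspiration ET0 = 5.122 mm/day.


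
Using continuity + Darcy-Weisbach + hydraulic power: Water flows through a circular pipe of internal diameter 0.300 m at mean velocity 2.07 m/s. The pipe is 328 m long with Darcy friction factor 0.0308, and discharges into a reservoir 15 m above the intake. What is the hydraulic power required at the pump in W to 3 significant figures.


Approach: apply continuity + Darcy-Weisbach + hydraulic power, Q = A*v; hf = f*(L/D)*(v^2/(2g)); H = static + hf; P = rho*g*Q*H.
Step 1 — flow rate (continuity, Q = A*v):
  A = pi*(0.300/2)^2 = 0.070686 m^2
  Q = 0.070686 * 2.07 = 0.14632 m^3/s
Step 2 — friction head loss (Darcy-Weisbach):
  hf = 0.0308 * (328/0.300) * (2.07^2 / (2*9.81))
  hf = 7.3544 m
Step 3 — total head: H = 15 + 7.3544 = 22.354 m
Step 4 — hydraulic power (P = rho*g*Q*H):
  P = 1000 * 9.81 * 0.14632 * 22.354 = 32100 W
Therefore the hydraulic power required at the pump = 32100 W.


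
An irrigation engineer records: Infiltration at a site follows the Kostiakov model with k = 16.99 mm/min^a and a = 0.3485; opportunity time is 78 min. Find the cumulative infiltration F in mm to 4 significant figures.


Approach: apply the Kostiakov infiltration equation, F = k*t^a.
F = 16.99 * 78^0.3485 = 77.55 mm
Therefore the cumulative infiltration F = 77.55 mm.


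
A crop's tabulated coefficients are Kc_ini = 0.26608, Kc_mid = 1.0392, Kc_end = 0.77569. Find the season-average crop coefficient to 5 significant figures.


Approach: apply a simple seasonal average, Kc_avg = (Kc_ini + Kc_mid + Kc_end)/3.
Kc_avg = (0.26608 + 1.0392 + 0.77569)/3 = 0.69366
Therefore the season-average crop coefficient = 0.69366.


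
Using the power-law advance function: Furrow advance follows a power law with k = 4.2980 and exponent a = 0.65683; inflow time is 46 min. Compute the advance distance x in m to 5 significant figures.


Approach: apply the power-law advance function, x = k*t^a.
x = 4.2980 * 46^0.65683 = 53.139 m
Therefore the advance distance x = 53.139 m.


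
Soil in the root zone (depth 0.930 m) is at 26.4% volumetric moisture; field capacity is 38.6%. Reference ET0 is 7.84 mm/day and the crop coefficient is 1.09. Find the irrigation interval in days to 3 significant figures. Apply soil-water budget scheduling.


Approach: apply soil-water budget scheduling, SMD = (FC-theta)/100*depth*1000; ETc = ET0*Kc; interval = SMD/ETc.
Step 1 — soil moisture deficit:
  SMD = (38.6 - 26.4)/100 * 0.930 * 1000 = 113.46 mm
Step 2 — daily crop ET (ETc = ET0*Kc):
  ETc = 7.84 * 1.09 = 8.5456 mm/day
Step 3 — irrigation interval (SMD/ETc):
  interval = 113.46 / 8.5456 = 13.3 days
Therefore the irrigation interval = 13.3 days.


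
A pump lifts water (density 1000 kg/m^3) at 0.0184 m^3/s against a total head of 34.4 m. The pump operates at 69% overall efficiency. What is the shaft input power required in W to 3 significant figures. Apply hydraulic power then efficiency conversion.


Approach: apply hydraulic power then efficiency conversion, P = rho*g*Q*H; P_in = P/eta.
Step 1 — hydraulic power (P = rho*g*Q*H):
  P = 1000 * 9.81 * 0.0184 * 34.4 = 6209.3 W
Step 2 — input power: P_in = P/eta = 6209.3 / 0.69 = 9000 W
Therefore the shaft input power required = 9000 W.


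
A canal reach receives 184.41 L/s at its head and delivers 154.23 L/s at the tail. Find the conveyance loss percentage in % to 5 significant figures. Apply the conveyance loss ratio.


Approach: apply the conveyance loss ratio, loss% = ((Q_head - Q_tail)/Q_head)*100.
loss = ((184.41 - 154.23)/184.41)*100 = 16.366 %
Therefore the conveyance loss percentage = 16.366 %.


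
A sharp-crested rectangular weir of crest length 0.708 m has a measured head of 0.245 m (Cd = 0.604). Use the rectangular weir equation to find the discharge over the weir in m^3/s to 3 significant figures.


Approach: apply the rectangular weir equation, Q = (2/3)*Cd*L*sqrt(2g)*H^1.5.
Q = (2/3)*0.604*0.708*sqrt(2*9.81)*0.245^1.5 = 0.153 m^3/s
Therefore the discharge over the weir = 0.153 m^3/s.


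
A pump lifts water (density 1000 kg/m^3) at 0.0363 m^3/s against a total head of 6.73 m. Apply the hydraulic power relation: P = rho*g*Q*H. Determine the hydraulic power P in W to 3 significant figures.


P = 1000 * 9.81 * 0.0363 * 6.73 = 2400 W
Therefore the hydraulic power P = 2400 W.


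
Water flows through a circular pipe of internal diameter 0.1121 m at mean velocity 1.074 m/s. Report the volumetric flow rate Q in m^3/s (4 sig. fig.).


Approach: apply the continuity equation for pipe flow, Q = A * v with A = pi*(D/2)^2.
A = pi*(0.1121/2)^2 = 0.00986964 m^2
Q = 0.00986964 * 1.074 = 0.01060 m^3/s
Therefore the volumetric flow rate Q = 0.01060 m^3/s.


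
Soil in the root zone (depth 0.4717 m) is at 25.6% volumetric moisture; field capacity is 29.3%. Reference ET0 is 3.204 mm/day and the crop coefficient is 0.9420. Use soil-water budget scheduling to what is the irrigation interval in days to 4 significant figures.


Approach: apply soil-water budget scheduling, SMD = (FC-theta)/100*depth*1000; ETc = ET0*Kc; interval = SMD/ETc.
Step 1 — soil moisture deficit:
  SMD = (29.3 - 25.6)/100 * 0.4717 * 1000 = 17.4529 mm
Step 2 — daily crop ET (ETc = ET0*Kc):
  ETc = 3.204 * 0.9420 = 3.01817 mm/day
Step 3 — irrigation interval (SMD/ETc):
  interval = 17.4529 / 3.01817 = 5.783 days
Therefore the irrigation interval = 5.783 days.


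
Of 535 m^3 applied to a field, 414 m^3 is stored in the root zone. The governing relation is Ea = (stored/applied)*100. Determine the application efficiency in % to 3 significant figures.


Ea = (414/535)*100 = 77.4 %
Therefore the application efficiency = 77.4 %.


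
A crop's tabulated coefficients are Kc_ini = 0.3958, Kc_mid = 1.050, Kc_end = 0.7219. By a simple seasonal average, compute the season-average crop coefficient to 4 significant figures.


Approach: apply a simple seasonal average, Kc_avg = (Kc_ini + Kc_mid + Kc_end)/3.
Kc_avg = (0.3958 + 1.050 + 0.7219)/3 = 0.7226
Therefore the season-average crop coefficient = 0.7226.


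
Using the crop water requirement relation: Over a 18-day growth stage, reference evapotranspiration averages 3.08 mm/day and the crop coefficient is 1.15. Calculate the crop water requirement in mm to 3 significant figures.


Approach: apply the crop water requirement relation, CWR = ET0 * Kc * days.
CWR = 3.08 * 1.15 * 18 = 63.8 mm
Therefore the crop water requirement = 63.8 mm.


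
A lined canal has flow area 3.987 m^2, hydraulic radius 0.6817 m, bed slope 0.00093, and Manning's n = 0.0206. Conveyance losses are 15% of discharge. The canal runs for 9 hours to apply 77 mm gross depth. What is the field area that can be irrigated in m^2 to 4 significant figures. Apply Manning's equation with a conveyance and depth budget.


Approach: apply Manning's equation with a conveyance and depth budget, Q = (1/n)*A*R^(2/3)*S^(1/2); Q_field = Q*(1-loss); Area = Q_field*t/(d/1000).
Step 1 — canal discharge (Manning's equation):
  Q = (1/0.0206) * 3.987 * 0.6817^(2/3) * 0.00093^(1/2) = 4.57175 m^3/s
Step 2 — delivered flow: Q_field = 4.57175*(1 - 15/100) = 3.88599 m^3/s
Step 3 — volume delivered: V = 3.88599 * 9*3600 = 125906 m^3
Step 4 — area served: A = V / (depth/1000) = 125906 / 0.077 = 1635000 m^2
Therefore the field area that can be irrigated = 1635000 m^2.


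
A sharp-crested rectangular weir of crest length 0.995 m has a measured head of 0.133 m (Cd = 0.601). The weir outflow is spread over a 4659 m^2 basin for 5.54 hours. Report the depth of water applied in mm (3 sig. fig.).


Approach: apply the rectangular weir equation with a volume-to-depth conversion, Q = (2/3)*Cd*L*sqrt(2g)*H^1.5; d = Q*t/A * 1000.
Step 1 — weir discharge:
  Q = (2/3)*0.601*0.995*sqrt(2*9.81)*0.133^1.5 = 0.085651 m^3/s
Step 2 — volume: V = 0.085651 * 5.54*3600 = 1708.2 m^3
Step 3 — depth: d = V/A * 1000 = 1708.2/4659 * 1000 = 367 mm
Therefore the depth of water applied = 367 mm.


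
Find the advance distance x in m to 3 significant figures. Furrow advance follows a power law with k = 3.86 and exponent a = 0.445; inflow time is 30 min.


Approach: apply the power-law advance function, x = k*t^a.
x = 3.86 * 30^0.445 = 17.5 m
Therefore the advance distance x = 17.5 m.


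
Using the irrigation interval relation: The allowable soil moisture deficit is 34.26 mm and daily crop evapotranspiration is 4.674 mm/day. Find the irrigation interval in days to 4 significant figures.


Approach: apply the irrigation interval relation, interval = SMD / ETc.
interval = 34.26 / 4.674 = 7.330 days
Therefore the irrigation interval = 7.330 days.


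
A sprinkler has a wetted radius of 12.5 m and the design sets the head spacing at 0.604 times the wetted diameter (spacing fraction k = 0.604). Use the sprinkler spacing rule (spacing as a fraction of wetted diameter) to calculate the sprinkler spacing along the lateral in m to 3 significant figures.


Approach: apply the sprinkler spacing rule (spacing as a fraction of wetted diameter), S = k*(2*R).
S = 0.604 * (2 * 12.5) = 15.1 m
Therefore the sprinkler spacing along the lateral = 15.1 m.


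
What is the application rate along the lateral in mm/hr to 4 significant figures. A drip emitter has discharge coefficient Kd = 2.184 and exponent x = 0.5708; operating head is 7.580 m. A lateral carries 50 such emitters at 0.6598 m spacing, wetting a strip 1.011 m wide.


Approach: apply the emitter equation with a lateral mass balance, q = Kd*h^x; Q = n*q; rate = Q/(n*spacing*width).
Step 1 — single emitter flow (q = Kd*h^x):
  q = 2.184 * 7.580^0.5708 = 6.94013 L/hr
Step 2 — total lateral flow: Q = 50 * 6.94013 = 347.007 L/hr
Step 3 — wetted area: A = 50 * 0.6598 * 1.011 = 33.3529 m^2
Step 4 — application rate: Q/A = 347.007/33.3529 = 10.40 mm/hr
Therefore the application rate along the lateral = 10.40 mm/hr.


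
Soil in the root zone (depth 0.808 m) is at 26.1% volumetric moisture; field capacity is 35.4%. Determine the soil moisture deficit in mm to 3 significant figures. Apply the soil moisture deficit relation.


Approach: apply the soil moisture deficit relation, SMD = (FC - theta)/100 * depth * 1000.
SMD = (35.4 - 26.1)/100 * 0.808 * 1000 = 75.1 mm
Therefore the soil moisture deficit = 75.1 mm.


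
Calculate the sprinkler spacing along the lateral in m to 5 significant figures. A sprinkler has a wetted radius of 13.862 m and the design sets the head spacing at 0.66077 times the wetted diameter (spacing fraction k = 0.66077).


Approach: apply the sprinkler spacing rule (spacing as a fraction of wetted diameter), S = k*(2*R).
S = 0.66077 * (2 * 13.862) = 18.319 m
Therefore the sprinkler spacing along the lateral = 18.319 m.


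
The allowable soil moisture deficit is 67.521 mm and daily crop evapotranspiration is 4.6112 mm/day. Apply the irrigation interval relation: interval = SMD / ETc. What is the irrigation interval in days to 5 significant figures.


interval = 67.521 / 4.6112 = 14.643 days
Therefore the irrigation interval = 14.643 days.


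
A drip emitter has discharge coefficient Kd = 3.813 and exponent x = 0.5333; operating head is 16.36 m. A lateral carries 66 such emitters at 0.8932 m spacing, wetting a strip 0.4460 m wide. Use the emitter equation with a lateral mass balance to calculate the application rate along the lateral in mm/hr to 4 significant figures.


Approach: apply the emitter equation with a lateral mass balance, q = Kd*h^x; Q = n*q; rate = Q/(n*spacing*width).
Step 1 — single emitter flow (q = Kd*h^x):
  q = 3.813 * 16.36^0.5333 = 16.9269 L/hr
Step 2 — total lateral flow: Q = 66 * 16.9269 = 1117.18 L/hr
Step 3 — wetted area: A = 66 * 0.8932 * 0.4460 = 26.2922 m^2
Step 4 — application rate: Q/A = 1117.18/26.2922 = 42.49 mm/hr
Therefore the application rate along the lateral = 42.49 mm/hr.


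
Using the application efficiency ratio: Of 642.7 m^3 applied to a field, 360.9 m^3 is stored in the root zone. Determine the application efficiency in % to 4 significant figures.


Approach: apply the application efficiency ratio, Ea = (stored/applied)*100.
Ea = (360.9/642.7)*100 = 56.15 %
Therefore the application efficiency = 56.15 %.


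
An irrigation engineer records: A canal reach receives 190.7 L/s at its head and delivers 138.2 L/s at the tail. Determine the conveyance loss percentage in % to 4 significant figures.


Approach: apply the conveyance loss ratio, loss% = ((Q_head - Q_tail)/Q_head)*100.
loss = ((190.7 - 138.2)/190.7)*100 = 27.53 %
Therefore the conveyance loss percentage = 27.53 %.


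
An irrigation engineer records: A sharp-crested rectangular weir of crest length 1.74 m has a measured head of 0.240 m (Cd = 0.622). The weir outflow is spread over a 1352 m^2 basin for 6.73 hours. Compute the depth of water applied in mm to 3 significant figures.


Approach: apply the rectangular weir equation with a volume-to-depth conversion, Q = (2/3)*Cd*L*sqrt(2g)*H^1.5; d = Q*t/A * 1000.
Step 1 — weir discharge:
  Q = (2/3)*0.622*1.74*sqrt(2*9.81)*0.240^1.5 = 0.37576 m^3/s
Step 2 — volume: V = 0.37576 * 6.73*3600 = 9104.0 m^3
Step 3 — depth: d = V/A * 1000 = 9104.0/1352 * 1000 = 6730 mm
Therefore the depth of water applied = 6730 mm.


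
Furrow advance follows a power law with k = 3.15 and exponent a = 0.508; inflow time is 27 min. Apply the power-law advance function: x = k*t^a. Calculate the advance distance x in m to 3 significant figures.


x = 3.15 * 27^0.508 = 16.8 m
Therefore the advance distance x = 16.8 m.


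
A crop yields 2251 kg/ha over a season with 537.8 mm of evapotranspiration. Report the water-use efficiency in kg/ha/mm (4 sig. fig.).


Approach: apply the water-use efficiency ratio, WUE = yield/ET.
WUE = 2251 / 537.8 = 4.186 kg/ha/mm
Therefore the water-use efficiency = 4.186 kg/ha/mm.


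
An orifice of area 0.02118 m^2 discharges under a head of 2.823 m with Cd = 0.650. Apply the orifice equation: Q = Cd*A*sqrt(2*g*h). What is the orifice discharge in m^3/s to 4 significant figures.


Q = 0.650 * 0.02118 * sqrt(2*9.81*2.823) = 0.1025 m^3/s
Therefore the orifice discharge = 0.1025 m^3/s.


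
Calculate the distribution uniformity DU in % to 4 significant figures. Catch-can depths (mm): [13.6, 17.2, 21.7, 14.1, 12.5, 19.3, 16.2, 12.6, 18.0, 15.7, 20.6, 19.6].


Approach: apply the low-quarter distribution uniformity, DU = (mean of lowest quarter of readings / overall mean)*100.
sorted lowest 3 of 12: [12.5, 12.6, 13.6] -> mean = 12.9000 mm
overall mean = 16.7583 mm
DU = (12.9000/16.7583)*100 = 76.98 %
Therefore the distribution uniformity DU = 76.98 %.


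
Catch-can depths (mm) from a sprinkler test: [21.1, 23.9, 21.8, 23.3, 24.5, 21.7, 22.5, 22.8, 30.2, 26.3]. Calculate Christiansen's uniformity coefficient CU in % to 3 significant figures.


Approach: apply Christiansen's uniformity coefficient, CU = (1 - mean_abs_deviation/mean)*100.
mean = 23.810 mm
mean |d_i - mean| = 1.9320 mm
CU = (1 - 1.9320/23.810)*100 = 91.9 %
Therefore Christiansen's uniformity coefficient CU = 91.9 %.


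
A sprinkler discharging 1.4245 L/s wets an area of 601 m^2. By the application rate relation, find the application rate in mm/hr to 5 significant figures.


Approach: apply the application rate relation, rate = (Q/A)*3600.
rate = (1.4245 / 601) * 3600 = 8.5328 mm/hr
Therefore the application rate = 8.5328 mm/hr.


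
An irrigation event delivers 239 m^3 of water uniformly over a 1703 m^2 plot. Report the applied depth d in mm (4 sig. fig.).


Approach: apply depth from volume over area, d = (V/A)*1000.
d = (239 / 1703) * 1000 = 140.3 mm
Therefore the applied depth d = 140.3 mm.


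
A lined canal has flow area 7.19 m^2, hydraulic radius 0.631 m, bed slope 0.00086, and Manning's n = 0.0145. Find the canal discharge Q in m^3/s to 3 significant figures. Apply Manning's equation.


Approach: apply Manning's equation, Q = (1/n)*A*R^(2/3)*S^(1/2).
Q = (1/0.0145) * 7.19 * 0.631^(2/3) * 0.00086^(1/2) = 10.7 m^3/s
Therefore the canal discharge Q = 10.7 m^3/s.


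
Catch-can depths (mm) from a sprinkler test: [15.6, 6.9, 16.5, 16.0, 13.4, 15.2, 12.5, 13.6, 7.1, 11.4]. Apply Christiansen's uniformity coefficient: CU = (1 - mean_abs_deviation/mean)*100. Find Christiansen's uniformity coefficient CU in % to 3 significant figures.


mean = 12.820 mm
mean |d_i - mean| = 2.6760 mm
CU = (1 - 2.6760/12.820)*100 = 79.1 %
Therefore Christiansen's uniformity coefficient CU = 79.1 %.


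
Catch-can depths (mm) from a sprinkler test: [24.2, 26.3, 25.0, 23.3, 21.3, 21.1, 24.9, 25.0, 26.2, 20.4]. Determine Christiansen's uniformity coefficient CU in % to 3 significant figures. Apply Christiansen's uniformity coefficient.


Approach: apply Christiansen's uniformity coefficient, CU = (1 - mean_abs_deviation/mean)*100.
mean = 23.770 mm
mean |d_i - mean| = 1.7960 mm
CU = (1 - 1.7960/23.770)*100 = 92.4 %
Therefore Christiansen's uniformity coefficient CU = 92.4 %.


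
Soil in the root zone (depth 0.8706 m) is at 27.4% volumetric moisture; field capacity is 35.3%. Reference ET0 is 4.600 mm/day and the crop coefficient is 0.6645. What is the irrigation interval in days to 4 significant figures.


Approach: apply soil-water budget scheduling, SMD = (FC-theta)/100*depth*1000; ETc = ET0*Kc; interval = SMD/ETc.
Step 1 — soil moisture deficit:
  SMD = (35.3 - 27.4)/100 * 0.8706 * 1000 = 68.7774 mm
Step 2 — daily crop ET (ETc = ET0*Kc):
  ETc = 4.600 * 0.6645 = 3.05670 mm/day
Step 3 — irrigation interval (SMD/ETc):
  interval = 68.7774 / 3.05670 = 22.50 days
Therefore the irrigation interval = 22.50 days.


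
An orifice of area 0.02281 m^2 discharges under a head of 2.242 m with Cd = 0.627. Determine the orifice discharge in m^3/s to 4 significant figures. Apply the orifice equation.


Approach: apply the orifice equation, Q = Cd*A*sqrt(2*g*h).
Q = 0.627 * 0.02281 * sqrt(2*9.81*2.242) = 0.09485 m^3/s
Therefore the orifice discharge = 0.09485 m^3/s.


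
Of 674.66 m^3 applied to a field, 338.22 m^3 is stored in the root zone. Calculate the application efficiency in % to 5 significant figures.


Approach: apply the application efficiency ratio, Ea = (stored/applied)*100.
Ea = (338.22/674.66)*100 = 50.132 %
Therefore the application efficiency = 50.132 %.


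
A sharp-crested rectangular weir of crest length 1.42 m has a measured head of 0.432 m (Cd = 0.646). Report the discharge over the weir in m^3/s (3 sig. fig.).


Approach: apply the rectangular weir equation, Q = (2/3)*Cd*L*sqrt(2g)*H^1.5.
Q = (2/3)*0.646*1.42*sqrt(2*9.81)*0.432^1.5 = 0.769 m^3/s
Therefore the discharge over the weir = 0.769 m^3/s.


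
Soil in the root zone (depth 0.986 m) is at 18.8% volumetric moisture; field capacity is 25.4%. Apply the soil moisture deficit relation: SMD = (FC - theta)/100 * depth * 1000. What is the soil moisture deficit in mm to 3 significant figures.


SMD = (25.4 - 18.8)/100 * 0.986 * 1000 = 65.1 mm
Therefore the soil moisture deficit = 65.1 mm.


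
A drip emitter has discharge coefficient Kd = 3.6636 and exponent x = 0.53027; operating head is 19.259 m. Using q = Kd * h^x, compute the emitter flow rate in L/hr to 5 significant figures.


q = 3.6636 * 19.259^0.53027 = 17.584 L/hr
Therefore the emitter flow rate = 17.584 L/hr.


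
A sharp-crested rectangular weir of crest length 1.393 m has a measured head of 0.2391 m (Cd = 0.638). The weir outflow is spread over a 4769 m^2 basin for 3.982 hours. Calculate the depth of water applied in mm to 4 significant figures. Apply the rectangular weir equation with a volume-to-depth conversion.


Approach: apply the rectangular weir equation with a volume-to-depth conversion, Q = (2/3)*Cd*L*sqrt(2g)*H^1.5; d = Q*t/A * 1000.
Step 1 — weir discharge:
  Q = (2/3)*0.638*1.393*sqrt(2*9.81)*0.2391^1.5 = 0.306831 m^3/s
Step 2 — volume: V = 0.306831 * 3.982*3600 = 4398.49 m^3
Step 3 — depth: d = V/A * 1000 = 4398.49/4769 * 1000 = 922.3 mm
Therefore the depth of water applied = 922.3 mm.


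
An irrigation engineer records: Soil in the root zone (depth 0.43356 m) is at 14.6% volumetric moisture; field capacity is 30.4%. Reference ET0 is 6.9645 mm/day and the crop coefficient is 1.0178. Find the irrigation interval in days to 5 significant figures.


Approach: apply soil-water budget scheduling, SMD = (FC-theta)/100*depth*1000; ETc = ET0*Kc; interval = SMD/ETc.
Step 1 — soil moisture deficit:
  SMD = (30.4 - 14.6)/100 * 0.43356 * 1000 = 68.50248 mm
Step 2 — daily crop ET (ETc = ET0*Kc):
  ETc = 6.9645 * 1.0178 = 7.088468 mm/day
Step 3 — irrigation interval (SMD/ETc):
  interval = 68.50248 / 7.088468 = 9.6639 days
Therefore the irrigation interval = 9.6639 days.
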